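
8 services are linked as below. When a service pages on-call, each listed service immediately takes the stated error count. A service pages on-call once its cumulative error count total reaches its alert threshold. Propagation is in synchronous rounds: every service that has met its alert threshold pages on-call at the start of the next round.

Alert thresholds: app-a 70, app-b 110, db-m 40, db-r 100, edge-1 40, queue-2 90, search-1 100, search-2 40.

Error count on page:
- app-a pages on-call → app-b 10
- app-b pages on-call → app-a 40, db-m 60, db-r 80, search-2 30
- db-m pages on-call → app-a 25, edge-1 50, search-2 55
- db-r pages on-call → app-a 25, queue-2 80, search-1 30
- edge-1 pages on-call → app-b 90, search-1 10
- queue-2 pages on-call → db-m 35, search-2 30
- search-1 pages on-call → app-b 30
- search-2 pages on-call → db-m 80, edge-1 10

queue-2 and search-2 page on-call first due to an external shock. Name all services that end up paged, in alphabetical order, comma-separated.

Round 1 — queue-2, search-2 page on-call (initial).
  db-m: +35+80 → 115 ≥ 40
  edge-1: +10 → 10 < 40
Round 2 — db-m pages on-call.
  app-a: +25 → 25 < 70
  edge-1: +50 → 60 ≥ 40
Round 3 — edge-1 pages on-call.
  app-b: +90 → 90 < 110
  search-1: +10 → 10 < 100
No further pages.

db-m, edge-1, queue-2, search-2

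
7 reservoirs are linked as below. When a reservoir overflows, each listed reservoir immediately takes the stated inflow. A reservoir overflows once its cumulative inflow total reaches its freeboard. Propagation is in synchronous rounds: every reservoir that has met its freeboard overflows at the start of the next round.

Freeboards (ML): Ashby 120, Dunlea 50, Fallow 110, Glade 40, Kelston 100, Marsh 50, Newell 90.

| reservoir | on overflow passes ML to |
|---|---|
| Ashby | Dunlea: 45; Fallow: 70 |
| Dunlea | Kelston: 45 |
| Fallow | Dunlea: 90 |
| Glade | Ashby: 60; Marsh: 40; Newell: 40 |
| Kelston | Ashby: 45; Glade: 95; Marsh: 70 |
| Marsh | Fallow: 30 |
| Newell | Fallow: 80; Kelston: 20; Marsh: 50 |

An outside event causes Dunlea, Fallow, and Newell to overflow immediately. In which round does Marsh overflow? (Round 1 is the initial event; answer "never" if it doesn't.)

Round 1 — Dunlea, Fallow, Newell overflow (initial).
  Kelston: +45+20 → 65 < 100
  Marsh: +50 → 50 ≥ 50
Round 2 — Marsh overflows.
No further overflows.

2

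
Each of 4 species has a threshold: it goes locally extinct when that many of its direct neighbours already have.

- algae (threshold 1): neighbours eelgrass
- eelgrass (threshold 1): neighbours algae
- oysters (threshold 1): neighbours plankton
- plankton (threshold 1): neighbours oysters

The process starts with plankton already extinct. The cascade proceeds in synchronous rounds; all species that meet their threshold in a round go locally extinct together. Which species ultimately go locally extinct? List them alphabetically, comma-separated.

oysters, plankton

Round 1 — plankton goes locally extinct (initial).
Round 2 — checking thresholds:
  oysters: 1 of 1 neighbours ≥ 1, goes locally extinct.
Round 3 — no new extinctions; cascade stops.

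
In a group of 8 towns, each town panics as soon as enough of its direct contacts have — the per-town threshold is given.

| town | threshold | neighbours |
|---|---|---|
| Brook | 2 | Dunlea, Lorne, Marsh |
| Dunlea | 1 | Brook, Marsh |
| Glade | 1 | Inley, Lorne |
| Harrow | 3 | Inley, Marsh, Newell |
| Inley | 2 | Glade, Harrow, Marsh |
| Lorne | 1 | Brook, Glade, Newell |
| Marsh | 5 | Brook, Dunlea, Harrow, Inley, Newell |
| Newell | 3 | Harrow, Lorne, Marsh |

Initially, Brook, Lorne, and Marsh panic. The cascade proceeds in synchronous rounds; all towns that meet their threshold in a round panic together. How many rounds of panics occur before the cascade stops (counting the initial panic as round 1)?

3

Round 1 — Brook, Lorne, Marsh panic (initial).
Round 2 — checking thresholds:
  Dunlea: 2 of 2 neighbours ≥ 1, panics.
  Glade: 1 of 2 neighbours ≥ 1, panics.
  Harrow: 1 of 3 neighbours < 3, not yet.
  Inley: 1 of 3 neighbours < 2, not yet.
  Newell: 2 of 3 neighbours < 3, not yet.
Round 3 — checking thresholds:
  Harrow: 1 of 3 neighbours < 3, not yet.
  Inley: 2 of 3 neighbours ≥ 2, panics.
  Newell: 2 of 3 neighbours < 3, not yet.
Round 4 — no new panics; cascade stops.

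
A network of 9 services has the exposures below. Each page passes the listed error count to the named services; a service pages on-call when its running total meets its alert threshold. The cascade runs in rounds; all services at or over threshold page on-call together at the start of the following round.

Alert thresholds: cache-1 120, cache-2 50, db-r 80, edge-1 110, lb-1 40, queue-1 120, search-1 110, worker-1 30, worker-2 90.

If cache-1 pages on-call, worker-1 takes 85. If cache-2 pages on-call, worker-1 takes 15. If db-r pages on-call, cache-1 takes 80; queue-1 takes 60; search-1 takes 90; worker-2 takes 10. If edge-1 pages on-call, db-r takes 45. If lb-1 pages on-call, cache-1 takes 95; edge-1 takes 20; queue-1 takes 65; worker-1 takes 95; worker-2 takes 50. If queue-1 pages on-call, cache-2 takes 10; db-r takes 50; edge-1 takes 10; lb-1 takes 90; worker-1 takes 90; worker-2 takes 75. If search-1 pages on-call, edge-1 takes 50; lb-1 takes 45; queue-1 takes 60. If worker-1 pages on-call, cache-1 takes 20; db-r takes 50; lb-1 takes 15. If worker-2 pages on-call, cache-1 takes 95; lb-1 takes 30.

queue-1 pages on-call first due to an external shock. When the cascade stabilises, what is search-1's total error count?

90

Round 1 — queue-1 pages on-call (initial).
  cache-2: +10 → 10 < 50
  db-r: +50 → 50 < 80
  edge-1: +10 → 10 < 110
  lb-1: +90 → 90 ≥ 40
  worker-1: +90 → 90 ≥ 30
  worker-2: +75 → 75 < 90
Round 2 — lb-1, worker-1 page on-call.
  cache-1: +95+20 → 115 < 120
  db-r: +50 → 100 ≥ 80
  edge-1: +20 → 30 < 110
  worker-2: +50 → 125 ≥ 90
Round 3 — db-r, worker-2 page on-call.
  cache-1: +80+95 → 290 ≥ 120
  search-1: +90 → 90 < 110
Round 4 — cache-1 pages on-call.
No further pages.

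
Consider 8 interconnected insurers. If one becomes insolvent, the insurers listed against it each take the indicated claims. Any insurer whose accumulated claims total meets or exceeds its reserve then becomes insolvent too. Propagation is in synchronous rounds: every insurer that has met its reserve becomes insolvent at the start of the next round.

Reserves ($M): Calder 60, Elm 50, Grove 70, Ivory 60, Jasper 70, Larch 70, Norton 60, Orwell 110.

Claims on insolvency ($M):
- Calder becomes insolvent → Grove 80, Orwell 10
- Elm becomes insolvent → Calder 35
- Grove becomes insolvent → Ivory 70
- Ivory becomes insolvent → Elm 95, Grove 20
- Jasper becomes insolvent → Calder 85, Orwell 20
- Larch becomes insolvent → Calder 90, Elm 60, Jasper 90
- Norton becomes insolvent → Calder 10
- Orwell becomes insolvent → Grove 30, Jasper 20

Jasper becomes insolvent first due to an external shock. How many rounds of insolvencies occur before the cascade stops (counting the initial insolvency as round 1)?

5

Round 1 — Jasper becomes insolvent (initial).
  Calder: +85 → 85 ≥ 60
  Orwell: +20 → 20 < 110
Round 2 — Calder becomes insolvent.
  Grove: +80 → 80 ≥ 70
  Orwell: +10 → 30 < 110
Round 3 — Grove becomes insolvent.
  Ivory: +70 → 70 ≥ 60
Round 4 — Ivory becomes insolvent.
  Elm: +95 → 95 ≥ 50
Round 5 — Elm becomes insolvent.
No further insolvencies.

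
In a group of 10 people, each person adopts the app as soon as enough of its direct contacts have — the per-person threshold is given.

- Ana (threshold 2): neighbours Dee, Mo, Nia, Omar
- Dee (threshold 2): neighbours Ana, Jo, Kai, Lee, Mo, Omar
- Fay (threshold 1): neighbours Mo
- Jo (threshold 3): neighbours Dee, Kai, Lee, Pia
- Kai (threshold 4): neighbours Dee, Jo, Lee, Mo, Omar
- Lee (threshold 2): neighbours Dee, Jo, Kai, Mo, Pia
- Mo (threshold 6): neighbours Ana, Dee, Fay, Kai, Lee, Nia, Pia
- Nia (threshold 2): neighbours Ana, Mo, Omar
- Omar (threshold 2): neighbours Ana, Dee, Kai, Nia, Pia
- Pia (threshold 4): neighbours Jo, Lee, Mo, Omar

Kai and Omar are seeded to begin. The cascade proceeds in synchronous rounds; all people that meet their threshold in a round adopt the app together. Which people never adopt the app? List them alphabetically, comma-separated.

Fay, Mo, Pia

Round 1 — Kai, Omar adopt the app (initial).
Round 2 — checking thresholds:
  Ana: 1 of 4 neighbours < 2, below threshold.
  Dee: 2 of 6 neighbours ≥ 2, adopts the app.
  Jo: 1 of 4 neighbours < 3, below threshold.
  Lee: 1 of 5 neighbours < 2, below threshold.
  Mo: 1 of 7 neighbours < 6, below threshold.
  Nia: 1 of 3 neighbours < 2, below threshold.
  Pia: 1 of 4 neighbours < 4, below threshold.
Round 3 — checking thresholds:
  Ana: 2 of 4 neighbours ≥ 2, adopts the app.
  Jo: 2 of 4 neighbours < 3, below threshold.
  Lee: 2 of 5 neighbours ≥ 2, adopts the app.
  Mo: 2 of 7 neighbours < 6, below threshold.
  Nia: 1 of 3 neighbours < 2, below threshold.
  Pia: 1 of 4 neighbours < 4, below threshold.
Round 4 — checking thresholds:
  Jo: 3 of 4 neighbours ≥ 3, adopts the app.
  Mo: 4 of 7 neighbours < 6, below threshold.
  Nia: 2 of 3 neighbours ≥ 2, adopts the app.
  Pia: 2 of 4 neighbours < 4, below threshold.
Round 5 — no new adoptions; cascade stops.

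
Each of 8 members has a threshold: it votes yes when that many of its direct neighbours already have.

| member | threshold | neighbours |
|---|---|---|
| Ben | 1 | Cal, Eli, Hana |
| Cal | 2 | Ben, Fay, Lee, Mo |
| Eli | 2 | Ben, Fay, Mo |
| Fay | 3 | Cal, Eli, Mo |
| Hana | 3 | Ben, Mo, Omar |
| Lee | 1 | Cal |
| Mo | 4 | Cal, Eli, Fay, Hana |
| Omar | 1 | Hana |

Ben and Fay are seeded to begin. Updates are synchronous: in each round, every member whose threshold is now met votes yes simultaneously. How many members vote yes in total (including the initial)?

5

Round 1 — Ben, Fay vote yes (initial).
Round 2 — checking thresholds:
  Cal: 2 of 4 neighbours ≥ 2, votes yes.
  Eli: 2 of 3 neighbours ≥ 2, votes yes.
  Hana: 1 of 3 neighbours < 3, below threshold.
  Mo: 1 of 4 neighbours < 4, below threshold.
Round 3 — checking thresholds:
  Hana: 1 of 3 neighbours < 3, below threshold.
  Lee: 1 of 1 neighbours ≥ 1, votes yes.
  Mo: 3 of 4 neighbours < 4, below threshold.
Round 4 — no new yes votes; cascade stops.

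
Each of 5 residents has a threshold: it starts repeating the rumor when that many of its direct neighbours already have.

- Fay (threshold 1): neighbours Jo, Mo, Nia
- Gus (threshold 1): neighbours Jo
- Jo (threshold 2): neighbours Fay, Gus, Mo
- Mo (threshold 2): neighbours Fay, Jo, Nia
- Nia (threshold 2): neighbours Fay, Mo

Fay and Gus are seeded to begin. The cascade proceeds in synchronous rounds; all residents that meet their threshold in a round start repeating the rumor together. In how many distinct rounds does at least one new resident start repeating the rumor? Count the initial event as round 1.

Round 1 — Fay, Gus start repeating the rumor (initial).
Round 2 — checking thresholds:
  Jo: 2 of 3 neighbours ≥ 2, starts repeating the rumor.
  Mo: 1 of 3 neighbours < 2, not yet.
  Nia: 1 of 2 neighbours < 2, not yet.
Round 3 — checking thresholds:
  Mo: 2 of 3 neighbours ≥ 2, starts repeating the rumor.
  Nia: 1 of 2 neighbours < 2, not yet.
Round 4 — checking thresholds:
  Nia: 2 of 2 neighbours ≥ 2, starts repeating the rumor.
Round 5 — no new spreads; cascade stops.

4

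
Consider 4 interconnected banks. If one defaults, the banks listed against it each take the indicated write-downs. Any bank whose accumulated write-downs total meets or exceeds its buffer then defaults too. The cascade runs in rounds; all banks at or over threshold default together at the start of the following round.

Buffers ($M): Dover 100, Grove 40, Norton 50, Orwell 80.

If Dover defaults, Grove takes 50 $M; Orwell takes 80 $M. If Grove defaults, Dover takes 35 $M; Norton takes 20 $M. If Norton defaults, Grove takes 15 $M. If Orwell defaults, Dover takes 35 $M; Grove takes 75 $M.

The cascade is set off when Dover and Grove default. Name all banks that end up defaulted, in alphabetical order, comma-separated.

Dover, Grove, Orwell

Round 1 — Dover, Grove default (initial).
  Norton: +20 → 20 < 50
  Orwell: +80 → 80 ≥ 80
Round 2 — Orwell defaults.
No further defaults.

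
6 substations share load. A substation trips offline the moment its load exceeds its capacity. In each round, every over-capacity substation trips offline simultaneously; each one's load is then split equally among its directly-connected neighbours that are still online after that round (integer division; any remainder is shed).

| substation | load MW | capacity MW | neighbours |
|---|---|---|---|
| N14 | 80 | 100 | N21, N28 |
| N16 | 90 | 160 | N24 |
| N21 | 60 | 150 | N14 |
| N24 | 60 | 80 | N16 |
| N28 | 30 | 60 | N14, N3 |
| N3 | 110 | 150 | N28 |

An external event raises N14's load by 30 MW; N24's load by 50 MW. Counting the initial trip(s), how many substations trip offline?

Round 1 — N14 at 110 > 100; N24 at 110 > 80. N14, N24 trip offline.
  N14 sheds 110 MW to N21, N28: 55 each.
    N21: 60+55 = 115 ≤ 150
    N28: 30+55 = 85 > 60
  N24 sheds 110 MW to N16: 110 each.
    N16: 90+110 = 200 > 160
Round 2 — N16, N28 trip offline.
  N16 sheds 200 MW: no online neighbours, lost.
  N28 sheds 85 MW to N3: 85 each.
    N3: 110+85 = 195 > 150
Round 3 — N3 trips offline.
  N3 sheds 195 MW: no online neighbours, lost.
No further trips.

5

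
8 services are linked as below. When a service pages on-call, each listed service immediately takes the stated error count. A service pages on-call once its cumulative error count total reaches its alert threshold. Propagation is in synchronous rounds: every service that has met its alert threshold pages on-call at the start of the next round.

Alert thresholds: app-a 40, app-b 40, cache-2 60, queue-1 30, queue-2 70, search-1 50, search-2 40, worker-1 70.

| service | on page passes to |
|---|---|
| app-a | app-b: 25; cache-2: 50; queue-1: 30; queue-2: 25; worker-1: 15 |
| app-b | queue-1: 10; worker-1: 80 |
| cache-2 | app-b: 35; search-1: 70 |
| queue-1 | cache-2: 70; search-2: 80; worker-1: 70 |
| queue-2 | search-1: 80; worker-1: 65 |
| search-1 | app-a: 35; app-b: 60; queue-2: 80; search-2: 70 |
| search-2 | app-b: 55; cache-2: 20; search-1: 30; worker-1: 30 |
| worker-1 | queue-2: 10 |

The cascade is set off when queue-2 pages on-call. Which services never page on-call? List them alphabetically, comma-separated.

Round 1 — queue-2 pages on-call (initial).
  search-1: +80 → 80 ≥ 50
  worker-1: +65 → 65 < 70
Round 2 — search-1 pages on-call.
  app-a: +35 → 35 < 40
  app-b: +60 → 60 ≥ 40
  search-2: +70 → 70 ≥ 40
Round 3 — app-b, search-2 page on-call.
  cache-2: +20 → 20 < 60
  queue-1: +10 → 10 < 30
  worker-1: +80+30 → 175 ≥ 70
Round 4 — worker-1 pages on-call.
No further pages.

app-a, cache-2, queue-1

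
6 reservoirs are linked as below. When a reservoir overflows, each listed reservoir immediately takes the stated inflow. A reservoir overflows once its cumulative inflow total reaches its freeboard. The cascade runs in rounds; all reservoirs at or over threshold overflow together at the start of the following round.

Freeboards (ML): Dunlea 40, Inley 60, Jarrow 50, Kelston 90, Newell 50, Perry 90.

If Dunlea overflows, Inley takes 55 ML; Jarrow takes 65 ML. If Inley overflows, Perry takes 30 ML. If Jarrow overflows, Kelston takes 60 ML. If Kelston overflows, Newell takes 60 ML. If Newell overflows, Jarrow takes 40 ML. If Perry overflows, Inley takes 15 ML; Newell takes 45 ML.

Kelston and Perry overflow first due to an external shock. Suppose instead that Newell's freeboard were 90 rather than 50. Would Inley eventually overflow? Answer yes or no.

With Newell's freeboard at 90:
Round 1 — Kelston, Perry overflow (initial).
  Inley: +15 → 15 < 60
  Newell: +60+45 → 105 ≥ 90
Round 2 — Newell overflows.
  Jarrow: +40 → 40 < 50
No further overflows.

no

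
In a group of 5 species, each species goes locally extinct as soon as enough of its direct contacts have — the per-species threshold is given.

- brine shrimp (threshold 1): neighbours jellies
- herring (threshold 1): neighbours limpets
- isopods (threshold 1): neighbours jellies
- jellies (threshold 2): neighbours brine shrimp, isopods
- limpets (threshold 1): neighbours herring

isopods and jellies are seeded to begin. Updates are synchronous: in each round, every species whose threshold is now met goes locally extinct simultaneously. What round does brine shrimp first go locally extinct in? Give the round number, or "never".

Round 1 — isopods, jellies go locally extinct (initial).
Round 2 — checking thresholds:
  brine shrimp: 1 of 1 neighbours ≥ 1, goes locally extinct.
Round 3 — no new extinctions; cascade stops.

2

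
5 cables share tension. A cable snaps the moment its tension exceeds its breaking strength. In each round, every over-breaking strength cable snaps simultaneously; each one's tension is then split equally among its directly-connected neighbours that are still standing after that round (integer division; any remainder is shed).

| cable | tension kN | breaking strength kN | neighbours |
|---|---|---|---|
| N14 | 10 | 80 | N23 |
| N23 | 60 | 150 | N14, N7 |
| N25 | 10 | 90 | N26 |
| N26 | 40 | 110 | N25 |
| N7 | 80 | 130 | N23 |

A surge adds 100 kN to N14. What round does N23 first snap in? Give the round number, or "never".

2

Round 1 — N14 at 110 > 80. N14 snaps.
  N14 sheds 110 kN to N23: 110 each.
    N23: 60+110 = 170 > 150
Round 2 — N23 snaps.
  N23 sheds 170 kN to N7: 170 each.
    N7: 80+170 = 250 > 130
Round 3 — N7 snaps.
  N7 sheds 250 kN: no online neighbours, lost.
No further breaks.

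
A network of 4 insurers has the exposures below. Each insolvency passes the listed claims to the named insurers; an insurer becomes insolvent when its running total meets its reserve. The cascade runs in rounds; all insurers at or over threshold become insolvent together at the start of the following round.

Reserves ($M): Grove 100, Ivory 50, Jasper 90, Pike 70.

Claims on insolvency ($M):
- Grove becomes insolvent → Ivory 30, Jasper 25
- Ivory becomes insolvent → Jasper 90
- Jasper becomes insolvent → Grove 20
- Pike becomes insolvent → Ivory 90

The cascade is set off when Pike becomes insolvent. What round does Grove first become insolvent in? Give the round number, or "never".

Round 1 — Pike becomes insolvent (initial).
  Ivory: +90 → 90 ≥ 50
Round 2 — Ivory becomes insolvent.
  Jasper: +90 → 90 ≥ 90
Round 3 — Jasper becomes insolvent.
  Grove: +20 → 20 < 100
No further insolvencies.

never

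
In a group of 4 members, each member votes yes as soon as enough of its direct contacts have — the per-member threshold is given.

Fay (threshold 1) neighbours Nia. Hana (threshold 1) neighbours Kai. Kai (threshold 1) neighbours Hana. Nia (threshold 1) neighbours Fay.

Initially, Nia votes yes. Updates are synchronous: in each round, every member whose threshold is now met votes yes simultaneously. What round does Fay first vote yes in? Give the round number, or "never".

Round 1 — Nia votes yes (initial).
Round 2 — checking thresholds:
  Fay: 1 of 1 neighbours ≥ 1, votes yes.
Round 3 — no new yes votes; cascade stops.

2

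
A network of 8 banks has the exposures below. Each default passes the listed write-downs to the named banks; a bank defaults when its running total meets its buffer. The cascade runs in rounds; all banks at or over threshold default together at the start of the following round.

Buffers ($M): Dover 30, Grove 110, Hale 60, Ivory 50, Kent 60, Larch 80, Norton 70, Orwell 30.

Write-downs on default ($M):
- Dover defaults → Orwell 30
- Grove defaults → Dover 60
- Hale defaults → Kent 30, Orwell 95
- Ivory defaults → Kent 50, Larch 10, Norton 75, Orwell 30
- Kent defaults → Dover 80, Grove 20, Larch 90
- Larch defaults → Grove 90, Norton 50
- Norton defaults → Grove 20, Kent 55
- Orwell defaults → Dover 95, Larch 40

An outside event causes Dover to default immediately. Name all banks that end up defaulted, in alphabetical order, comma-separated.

Dover, Orwell

Round 1 — Dover defaults (initial).
  Orwell: +30 → 30 ≥ 30
Round 2 — Orwell defaults.
  Larch: +40 → 40 < 80
No further defaults.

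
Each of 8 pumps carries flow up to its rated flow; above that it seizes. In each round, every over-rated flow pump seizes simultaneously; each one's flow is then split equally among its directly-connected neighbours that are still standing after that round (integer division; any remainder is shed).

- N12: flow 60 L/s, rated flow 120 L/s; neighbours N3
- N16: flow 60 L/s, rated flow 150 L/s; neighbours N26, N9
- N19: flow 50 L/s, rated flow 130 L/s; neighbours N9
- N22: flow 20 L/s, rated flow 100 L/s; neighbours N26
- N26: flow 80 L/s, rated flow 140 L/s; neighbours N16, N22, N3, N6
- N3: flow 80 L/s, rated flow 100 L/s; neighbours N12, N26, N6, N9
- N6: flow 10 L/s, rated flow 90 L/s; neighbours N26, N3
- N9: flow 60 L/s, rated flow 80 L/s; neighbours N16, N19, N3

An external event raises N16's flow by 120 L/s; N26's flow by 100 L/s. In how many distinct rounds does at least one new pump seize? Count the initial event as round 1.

Round 1 — N16 at 180 > 150; N26 at 180 > 140. N16, N26 seize.
  N16 sheds 180 L/s to N9: 180 each.
    N9: 60+180 = 240 > 80
  N26 sheds 180 L/s to N22, N3, N6: 60 each.
    N22: 20+60 = 80 ≤ 100
    N3: 80+60 = 140 > 100
    N6: 10+60 = 70 ≤ 90
Round 2 — N3, N9 seize.
  N3 sheds 140 L/s to N12, N6: 70 each.
    N12: 60+70 = 130 > 120
    N6: 70+70 = 140 > 90
  N9 sheds 240 L/s to N19: 240 each.
    N19: 50+240 = 290 > 130
Round 3 — N12, N19, N6 seize.
  N12 sheds 130 L/s: no online neighbours, lost.
  N19 sheds 290 L/s: no online neighbours, lost.
  N6 sheds 140 L/s: no online neighbours, lost.
No further seizures.

3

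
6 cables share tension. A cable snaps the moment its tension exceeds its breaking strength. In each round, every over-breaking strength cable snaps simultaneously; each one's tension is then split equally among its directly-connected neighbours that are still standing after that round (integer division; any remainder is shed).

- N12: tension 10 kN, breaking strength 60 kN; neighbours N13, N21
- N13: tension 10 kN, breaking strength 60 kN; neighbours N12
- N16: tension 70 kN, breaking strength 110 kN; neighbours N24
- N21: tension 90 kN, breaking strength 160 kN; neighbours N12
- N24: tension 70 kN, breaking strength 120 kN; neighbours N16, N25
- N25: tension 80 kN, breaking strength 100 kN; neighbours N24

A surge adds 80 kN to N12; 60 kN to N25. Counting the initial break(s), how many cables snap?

Round 1 — N12 at 90 > 60; N25 at 140 > 100. N12, N25 snap.
  N12 sheds 90 kN to N13, N21: 45 each.
    N13: 10+45 = 55 ≤ 60
    N21: 90+45 = 135 ≤ 160
  N25 sheds 140 kN to N24: 140 each.
    N24: 70+140 = 210 > 120
Round 2 — N24 snaps.
  N24 sheds 210 kN to N16: 210 each.
    N16: 70+210 = 280 > 110
Round 3 — N16 snaps.
  N16 sheds 280 kN: no online neighbours, lost.
No further breaks.

4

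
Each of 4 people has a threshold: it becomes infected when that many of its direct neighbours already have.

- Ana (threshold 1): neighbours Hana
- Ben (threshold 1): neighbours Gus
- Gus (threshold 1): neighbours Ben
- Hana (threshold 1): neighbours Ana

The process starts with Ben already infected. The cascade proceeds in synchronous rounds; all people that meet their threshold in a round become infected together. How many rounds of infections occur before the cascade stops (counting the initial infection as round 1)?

2

Round 1 — Ben becomes infected (initial).
Round 2 — checking thresholds:
  Gus: 1 of 1 neighbours ≥ 1, becomes infected.
Round 3 — no new infections; cascade stops.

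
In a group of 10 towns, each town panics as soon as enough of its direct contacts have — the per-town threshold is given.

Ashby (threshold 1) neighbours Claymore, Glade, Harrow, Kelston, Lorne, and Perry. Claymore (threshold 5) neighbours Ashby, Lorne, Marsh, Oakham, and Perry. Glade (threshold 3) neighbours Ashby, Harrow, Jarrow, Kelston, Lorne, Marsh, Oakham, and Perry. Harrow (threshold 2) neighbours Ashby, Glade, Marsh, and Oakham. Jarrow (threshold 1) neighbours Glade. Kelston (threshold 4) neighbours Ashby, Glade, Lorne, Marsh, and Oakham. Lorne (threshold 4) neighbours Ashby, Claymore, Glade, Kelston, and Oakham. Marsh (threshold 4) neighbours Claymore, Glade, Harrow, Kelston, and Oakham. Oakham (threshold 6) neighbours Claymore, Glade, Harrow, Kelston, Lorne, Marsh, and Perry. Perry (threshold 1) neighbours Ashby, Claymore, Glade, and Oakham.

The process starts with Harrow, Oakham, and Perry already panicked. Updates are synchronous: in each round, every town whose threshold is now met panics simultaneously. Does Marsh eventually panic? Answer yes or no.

no

Round 1 — Harrow, Oakham, Perry panic (initial).
Round 2 — checking thresholds:
  Ashby: 2 of 6 neighbours ≥ 1, panics.
  Claymore: 2 of 5 neighbours < 5, not yet.
  Glade: 3 of 8 neighbours ≥ 3, panics.
  Kelston: 1 of 5 neighbours < 4, not yet.
  Lorne: 1 of 5 neighbours < 4, not yet.
  Marsh: 2 of 5 neighbours < 4, not yet.
Round 3 — checking thresholds:
  Claymore: 3 of 5 neighbours < 5, not yet.
  Jarrow: 1 of 1 neighbours ≥ 1, panics.
  Kelston: 3 of 5 neighbours < 4, not yet.
  Lorne: 3 of 5 neighbours < 4, not yet.
  Marsh: 3 of 5 neighbours < 4, not yet.
Round 4 — no new panics; cascade stops.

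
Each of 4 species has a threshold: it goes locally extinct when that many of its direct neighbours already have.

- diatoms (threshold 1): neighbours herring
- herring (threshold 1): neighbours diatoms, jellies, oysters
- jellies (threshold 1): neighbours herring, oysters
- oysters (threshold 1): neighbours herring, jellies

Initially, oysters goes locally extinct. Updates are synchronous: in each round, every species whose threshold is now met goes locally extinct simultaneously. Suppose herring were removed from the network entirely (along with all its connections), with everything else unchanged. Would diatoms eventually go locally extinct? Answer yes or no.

With herring removed:
Round 1 — oysters goes locally extinct (initial).
Round 2 — checking thresholds:
  jellies: 1 of 1 neighbours ≥ 1, goes locally extinct.
Round 3 — no new extinctions; cascade stops.

no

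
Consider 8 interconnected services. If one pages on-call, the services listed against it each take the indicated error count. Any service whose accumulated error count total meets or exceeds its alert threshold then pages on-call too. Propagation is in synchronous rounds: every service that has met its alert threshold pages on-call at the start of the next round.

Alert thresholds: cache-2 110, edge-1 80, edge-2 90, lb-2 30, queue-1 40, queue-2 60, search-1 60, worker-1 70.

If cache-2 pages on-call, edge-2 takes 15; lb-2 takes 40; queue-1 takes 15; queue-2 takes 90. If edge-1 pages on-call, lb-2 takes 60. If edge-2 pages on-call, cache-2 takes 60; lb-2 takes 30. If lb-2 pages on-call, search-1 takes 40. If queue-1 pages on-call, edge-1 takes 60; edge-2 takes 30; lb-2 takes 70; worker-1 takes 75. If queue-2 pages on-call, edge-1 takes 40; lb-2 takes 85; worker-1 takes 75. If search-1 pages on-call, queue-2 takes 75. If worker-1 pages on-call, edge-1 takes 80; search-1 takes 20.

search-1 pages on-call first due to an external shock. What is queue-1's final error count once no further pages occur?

0

Round 1 — search-1 pages on-call (initial).
  queue-2: +75 → 75 ≥ 60
Round 2 — queue-2 pages on-call.
  edge-1: +40 → 40 < 80
  lb-2: +85 → 85 ≥ 30
  worker-1: +75 → 75 ≥ 70
Round 3 — lb-2, worker-1 page on-call.
  edge-1: +80 → 120 ≥ 80
Round 4 — edge-1 pages on-call.
No further pages.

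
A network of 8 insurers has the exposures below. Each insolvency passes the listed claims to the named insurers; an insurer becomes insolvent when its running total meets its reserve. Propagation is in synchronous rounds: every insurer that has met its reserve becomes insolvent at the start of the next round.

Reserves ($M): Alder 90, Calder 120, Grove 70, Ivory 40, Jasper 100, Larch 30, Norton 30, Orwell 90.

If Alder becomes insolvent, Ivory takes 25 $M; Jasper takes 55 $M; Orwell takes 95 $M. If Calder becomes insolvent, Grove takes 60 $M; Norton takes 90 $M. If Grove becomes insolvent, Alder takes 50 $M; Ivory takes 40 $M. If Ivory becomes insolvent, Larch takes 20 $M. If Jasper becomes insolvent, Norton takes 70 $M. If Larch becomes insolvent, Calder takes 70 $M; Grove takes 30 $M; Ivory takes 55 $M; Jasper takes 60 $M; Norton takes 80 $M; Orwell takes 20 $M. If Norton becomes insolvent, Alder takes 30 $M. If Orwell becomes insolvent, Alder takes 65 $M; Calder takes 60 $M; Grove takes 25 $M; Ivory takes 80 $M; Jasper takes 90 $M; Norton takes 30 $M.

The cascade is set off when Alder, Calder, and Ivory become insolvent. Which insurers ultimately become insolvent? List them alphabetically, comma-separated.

Alder, Calder, Grove, Ivory, Jasper, Norton, Orwell

Round 1 — Alder, Calder, Ivory become insolvent (initial).
  Grove: +60 → 60 < 70
  Jasper: +55 → 55 < 100
  Larch: +20 → 20 < 30
  Norton: +90 → 90 ≥ 30
  Orwell: +95 → 95 ≥ 90
Round 2 — Norton, Orwell become insolvent.
  Grove: +25 → 85 ≥ 70
  Jasper: +90 → 145 ≥ 100
Round 3 — Grove, Jasper become insolvent.
No further insolvencies.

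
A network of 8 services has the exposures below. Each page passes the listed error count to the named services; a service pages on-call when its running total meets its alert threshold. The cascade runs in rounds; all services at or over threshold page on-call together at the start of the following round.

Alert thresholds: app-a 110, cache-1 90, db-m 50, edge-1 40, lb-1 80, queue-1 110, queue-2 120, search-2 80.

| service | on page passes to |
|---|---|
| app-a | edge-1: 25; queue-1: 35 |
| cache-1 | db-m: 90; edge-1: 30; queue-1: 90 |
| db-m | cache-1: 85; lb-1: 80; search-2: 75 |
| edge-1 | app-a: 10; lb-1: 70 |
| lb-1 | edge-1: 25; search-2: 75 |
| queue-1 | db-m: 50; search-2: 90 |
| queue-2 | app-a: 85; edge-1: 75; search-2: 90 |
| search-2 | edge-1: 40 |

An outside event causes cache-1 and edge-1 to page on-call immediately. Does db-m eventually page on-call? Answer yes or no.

yes

Round 1 — cache-1, edge-1 page on-call (initial).
  app-a: +10 → 10 < 110
  db-m: +90 → 90 ≥ 50
  lb-1: +70 → 70 < 80
  queue-1: +90 → 90 < 110
Round 2 — db-m pages on-call.
  lb-1: +80 → 150 ≥ 80
  search-2: +75 → 75 < 80
Round 3 — lb-1 pages on-call.
  search-2: +75 → 150 ≥ 80
Round 4 — search-2 pages on-call.
No further pages.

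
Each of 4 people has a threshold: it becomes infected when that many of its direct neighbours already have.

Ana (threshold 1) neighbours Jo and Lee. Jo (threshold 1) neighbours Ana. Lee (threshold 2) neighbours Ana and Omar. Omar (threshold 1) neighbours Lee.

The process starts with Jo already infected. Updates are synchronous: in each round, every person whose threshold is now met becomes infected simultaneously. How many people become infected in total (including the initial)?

2

Round 1 — Jo becomes infected (initial).
Round 2 — checking thresholds:
  Ana: 1 of 2 neighbours ≥ 1, becomes infected.
Round 3 — no new infections; cascade stops.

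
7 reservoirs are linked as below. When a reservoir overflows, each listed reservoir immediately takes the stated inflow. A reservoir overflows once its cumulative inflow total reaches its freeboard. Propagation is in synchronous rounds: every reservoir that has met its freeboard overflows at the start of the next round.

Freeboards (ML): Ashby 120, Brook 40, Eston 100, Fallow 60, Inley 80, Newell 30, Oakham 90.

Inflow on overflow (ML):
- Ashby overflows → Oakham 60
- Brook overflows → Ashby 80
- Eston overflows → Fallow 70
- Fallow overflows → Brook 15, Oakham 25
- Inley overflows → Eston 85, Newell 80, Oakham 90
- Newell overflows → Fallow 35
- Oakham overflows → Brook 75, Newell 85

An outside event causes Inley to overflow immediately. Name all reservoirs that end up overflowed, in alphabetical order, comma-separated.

Round 1 — Inley overflows (initial).
  Eston: +85 → 85 < 100
  Newell: +80 → 80 ≥ 30
  Oakham: +90 → 90 ≥ 90
Round 2 — Newell, Oakham overflow.
  Brook: +75 → 75 ≥ 40
  Fallow: +35 → 35 < 60
Round 3 — Brook overflows.
  Ashby: +80 → 80 < 120
No further overflows.

Brook, Inley, Newell, Oakham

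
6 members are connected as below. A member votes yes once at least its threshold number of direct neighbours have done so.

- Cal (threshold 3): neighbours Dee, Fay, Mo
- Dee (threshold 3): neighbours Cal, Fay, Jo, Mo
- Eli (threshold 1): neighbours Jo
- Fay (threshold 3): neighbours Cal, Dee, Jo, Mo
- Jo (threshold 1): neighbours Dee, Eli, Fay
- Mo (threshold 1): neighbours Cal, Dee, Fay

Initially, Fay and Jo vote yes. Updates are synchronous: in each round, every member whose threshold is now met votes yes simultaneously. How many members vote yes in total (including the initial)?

6

Round 1 — Fay, Jo vote yes (initial).
Round 2 — checking thresholds:
  Cal: 1 of 3 neighbours < 3, holds.
  Dee: 2 of 4 neighbours < 3, holds.
  Eli: 1 of 1 neighbours ≥ 1, votes yes.
  Mo: 1 of 3 neighbours ≥ 1, votes yes.
Round 3 — checking thresholds:
  Cal: 2 of 3 neighbours < 3, holds.
  Dee: 3 of 4 neighbours ≥ 3, votes yes.
Round 4 — checking thresholds:
  Cal: 3 of 3 neighbours ≥ 3, votes yes.
Round 5 — no new yes votes; cascade stops.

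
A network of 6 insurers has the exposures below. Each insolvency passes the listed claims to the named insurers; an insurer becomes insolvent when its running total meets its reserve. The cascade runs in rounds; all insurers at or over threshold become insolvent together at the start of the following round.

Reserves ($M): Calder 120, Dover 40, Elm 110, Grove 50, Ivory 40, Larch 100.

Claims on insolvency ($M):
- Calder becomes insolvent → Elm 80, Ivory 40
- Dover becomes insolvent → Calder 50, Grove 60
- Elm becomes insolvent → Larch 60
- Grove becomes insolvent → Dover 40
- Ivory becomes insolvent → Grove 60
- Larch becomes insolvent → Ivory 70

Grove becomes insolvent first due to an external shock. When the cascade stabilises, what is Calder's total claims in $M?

Round 1 — Grove becomes insolvent (initial).
  Dover: +40 → 40 ≥ 40
Round 2 — Dover becomes insolvent.
  Calder: +50 → 50 < 120
No further insolvencies.

50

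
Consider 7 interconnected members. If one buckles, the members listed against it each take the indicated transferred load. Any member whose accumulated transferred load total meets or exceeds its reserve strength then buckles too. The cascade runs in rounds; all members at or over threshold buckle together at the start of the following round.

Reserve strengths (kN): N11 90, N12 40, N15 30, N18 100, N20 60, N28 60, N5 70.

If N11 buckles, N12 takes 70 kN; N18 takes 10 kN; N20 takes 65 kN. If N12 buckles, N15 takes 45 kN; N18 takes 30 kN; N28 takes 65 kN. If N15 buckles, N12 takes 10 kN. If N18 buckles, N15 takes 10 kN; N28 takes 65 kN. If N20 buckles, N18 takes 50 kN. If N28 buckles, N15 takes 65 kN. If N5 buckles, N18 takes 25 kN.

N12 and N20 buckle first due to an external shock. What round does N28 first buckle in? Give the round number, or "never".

Round 1 — N12, N20 buckle (initial).
  N15: +45 → 45 ≥ 30
  N18: +30+50 → 80 < 100
  N28: +65 → 65 ≥ 60
Round 2 — N15, N28 buckle.
No further bucklings.

2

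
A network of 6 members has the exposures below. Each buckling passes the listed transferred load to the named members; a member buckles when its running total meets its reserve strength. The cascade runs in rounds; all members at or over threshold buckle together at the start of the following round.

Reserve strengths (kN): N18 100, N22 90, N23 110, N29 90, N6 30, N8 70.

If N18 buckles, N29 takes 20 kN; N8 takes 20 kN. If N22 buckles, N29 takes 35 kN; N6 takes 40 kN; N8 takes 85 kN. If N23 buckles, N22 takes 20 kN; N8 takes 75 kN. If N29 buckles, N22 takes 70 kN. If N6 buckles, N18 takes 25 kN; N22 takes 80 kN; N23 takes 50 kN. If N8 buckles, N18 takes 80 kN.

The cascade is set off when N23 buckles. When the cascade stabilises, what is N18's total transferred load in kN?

Round 1 — N23 buckles (initial).
  N22: +20 → 20 < 90
  N8: +75 → 75 ≥ 70
Round 2 — N8 buckles.
  N18: +80 → 80 < 100
No further bucklings.

80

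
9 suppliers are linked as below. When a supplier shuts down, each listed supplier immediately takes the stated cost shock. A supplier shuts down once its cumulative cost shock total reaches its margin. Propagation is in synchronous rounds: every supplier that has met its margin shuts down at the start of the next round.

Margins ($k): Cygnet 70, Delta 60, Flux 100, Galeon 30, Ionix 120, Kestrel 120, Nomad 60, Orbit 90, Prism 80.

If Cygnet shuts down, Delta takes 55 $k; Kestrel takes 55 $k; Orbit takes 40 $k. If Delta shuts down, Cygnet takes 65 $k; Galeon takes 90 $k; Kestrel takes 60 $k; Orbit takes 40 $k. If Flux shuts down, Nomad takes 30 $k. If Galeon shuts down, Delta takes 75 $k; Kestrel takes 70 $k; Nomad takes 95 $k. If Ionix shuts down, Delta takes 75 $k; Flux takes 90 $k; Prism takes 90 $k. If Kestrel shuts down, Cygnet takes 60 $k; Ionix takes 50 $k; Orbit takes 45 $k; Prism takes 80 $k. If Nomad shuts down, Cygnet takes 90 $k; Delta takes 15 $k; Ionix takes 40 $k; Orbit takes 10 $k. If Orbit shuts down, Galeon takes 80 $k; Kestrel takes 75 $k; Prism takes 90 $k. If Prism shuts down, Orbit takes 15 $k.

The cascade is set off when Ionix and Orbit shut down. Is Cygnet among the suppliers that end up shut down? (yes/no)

Round 1 — Ionix, Orbit shut down (initial).
  Delta: +75 → 75 ≥ 60
  Flux: +90 → 90 < 100
  Galeon: +80 → 80 ≥ 30
  Kestrel: +75 → 75 < 120
  Prism: +90+90 → 180 ≥ 80
Round 2 — Delta, Galeon, Prism shut down.
  Cygnet: +65 → 65 < 70
  Kestrel: +60+70 → 205 ≥ 120
  Nomad: +95 → 95 ≥ 60
Round 3 — Kestrel, Nomad shut down.
  Cygnet: +60+90 → 215 ≥ 70
Round 4 — Cygnet shuts down.
No further shutdowns.

yes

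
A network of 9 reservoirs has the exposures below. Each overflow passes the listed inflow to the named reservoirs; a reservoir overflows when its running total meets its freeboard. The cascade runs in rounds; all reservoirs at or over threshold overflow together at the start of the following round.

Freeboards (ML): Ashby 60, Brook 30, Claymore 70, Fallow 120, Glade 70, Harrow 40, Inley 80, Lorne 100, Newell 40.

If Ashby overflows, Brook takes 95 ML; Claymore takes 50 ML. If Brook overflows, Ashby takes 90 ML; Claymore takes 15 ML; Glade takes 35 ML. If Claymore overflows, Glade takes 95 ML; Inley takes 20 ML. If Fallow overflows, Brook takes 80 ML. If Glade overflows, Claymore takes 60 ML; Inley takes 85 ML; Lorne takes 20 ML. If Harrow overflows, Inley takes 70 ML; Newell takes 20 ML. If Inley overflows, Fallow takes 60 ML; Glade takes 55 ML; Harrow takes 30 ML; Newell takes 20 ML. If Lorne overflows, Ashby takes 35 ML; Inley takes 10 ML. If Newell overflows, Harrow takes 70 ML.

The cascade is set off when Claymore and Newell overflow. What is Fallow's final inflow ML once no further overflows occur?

60

Round 1 — Claymore, Newell overflow (initial).
  Glade: +95 → 95 ≥ 70
  Harrow: +70 → 70 ≥ 40
  Inley: +20 → 20 < 80
Round 2 — Glade, Harrow overflow.
  Inley: +85+70 → 175 ≥ 80
  Lorne: +20 → 20 < 100
Round 3 — Inley overflows.
  Fallow: +60 → 60 < 120
No further overflows.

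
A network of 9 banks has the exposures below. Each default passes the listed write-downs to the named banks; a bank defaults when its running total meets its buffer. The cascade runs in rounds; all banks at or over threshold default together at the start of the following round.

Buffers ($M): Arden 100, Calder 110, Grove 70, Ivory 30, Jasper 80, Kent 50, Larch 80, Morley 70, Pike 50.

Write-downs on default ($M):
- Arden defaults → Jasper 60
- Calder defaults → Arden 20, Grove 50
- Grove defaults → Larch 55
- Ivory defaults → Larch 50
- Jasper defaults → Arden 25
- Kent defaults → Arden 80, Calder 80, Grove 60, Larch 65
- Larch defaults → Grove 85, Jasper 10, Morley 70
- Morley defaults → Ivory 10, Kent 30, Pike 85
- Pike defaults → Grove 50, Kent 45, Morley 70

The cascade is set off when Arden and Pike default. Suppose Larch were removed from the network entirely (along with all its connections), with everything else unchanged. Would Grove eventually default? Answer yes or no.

yes

With Larch removed:
Round 1 — Arden, Pike default (initial).
  Grove: +50 → 50 < 70
  Jasper: +60 → 60 < 80
  Kent: +45 → 45 < 50
  Morley: +70 → 70 ≥ 70
Round 2 — Morley defaults.
  Ivory: +10 → 10 < 30
  Kent: +30 → 75 ≥ 50
Round 3 — Kent defaults.
  Calder: +80 → 80 < 110
  Grove: +60 → 110 ≥ 70
Round 4 — Grove defaults.
No further defaults.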